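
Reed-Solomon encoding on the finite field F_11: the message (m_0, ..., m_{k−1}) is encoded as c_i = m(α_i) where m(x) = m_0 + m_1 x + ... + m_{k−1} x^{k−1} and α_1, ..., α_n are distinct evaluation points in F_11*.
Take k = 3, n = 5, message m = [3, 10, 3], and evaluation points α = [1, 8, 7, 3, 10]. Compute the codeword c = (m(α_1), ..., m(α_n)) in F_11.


c = [5, 0, 0, 5, 7]

Message polynomial: m(x) = 3 + 10·x + 3·x^2 (mod 11).
For each evaluation point α_i, compute m(α_i) mod 11:
  α_1 = 1: Horner steps 3 → 2 → 5, so m(1) = 5.
  α_2 = 8: Horner steps 3 → 1 → 0, so m(8) = 0.
  α_3 = 7: Horner steps 3 → 9 → 0, so m(7) = 0.
  α_4 = 3: Horner steps 3 → 8 → 5, so m(3) = 5.
  α_5 = 10: Horner steps 3 → 7 → 7, so m(10) = 7.
Codeword c = [5, 0, 0, 5, 7] ∈ F_11^5.


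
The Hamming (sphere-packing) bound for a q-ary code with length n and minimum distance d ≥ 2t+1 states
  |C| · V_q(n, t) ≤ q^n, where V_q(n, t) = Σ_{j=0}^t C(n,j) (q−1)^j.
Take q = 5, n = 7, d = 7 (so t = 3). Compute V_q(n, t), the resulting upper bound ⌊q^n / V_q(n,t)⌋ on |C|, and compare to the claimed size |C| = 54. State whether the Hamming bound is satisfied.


V_q(n, t) = 2605, q^n = 78125, Hamming bound = 29, |C| = 54 > bound (violated).

Step 1: Compute V_q(n, t) = Σ_{j=0}^3 C(n, j) (q−1)^j.
  j = 0: C(7,0)·(4)^0 = 1·1 = 1.
  j = 1: C(7,1)·(4)^1 = 7·4 = 28.
  j = 2: C(7,2)·(4)^2 = 21·16 = 336.
  j = 3: C(7,3)·(4)^3 = 35·64 = 2240.
  V_q(n, t) = 1 + 28 + 336 + 2240 = 2605.
Step 2: q^n = 5^7 = 78125.
Step 3: Hamming bound ⌊q^n / V_q(n,t)⌋ = ⌊78125/2605⌋ = 29.
Step 4: Compare |C| = 54 to 29: violated.
The claimed |C| lies above the Hamming bound, so no 5-ary code of length 7 with d ≥ 7 can have 54 codewords.


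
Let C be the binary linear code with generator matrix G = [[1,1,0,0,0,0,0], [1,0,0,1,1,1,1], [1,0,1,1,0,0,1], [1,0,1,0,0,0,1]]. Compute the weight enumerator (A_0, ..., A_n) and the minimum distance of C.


Weight distribution: A_0 = 1, A_1 = 1, A_2 = 1, A_3 = 4, A_4 = 5, A_5 = 3, A_6 = 1. Minimum distance d = 1.

Enumerate all 2^4 = 16 messages m ∈ F_2^4.
For each, compute codeword c = mG in F_2^7, then tally its weight.
  m = 0000 → c = 0000000, weight = 0.
  m = 1000 → c = 1100000, weight = 2.
  m = 0100 → c = 1001111, weight = 5.
  m = 1100 → c = 0101111, weight = 5.
  m = 0010 → c = 1011001, weight = 4.
  m = 1010 → c = 0111001, weight = 4.
  m = 0110 → c = 0010110, weight = 3.
  m = 1110 → c = 1110110, weight = 5.
  m = 0001 → c = 1010001, weight = 3.
  m = 1001 → c = 0110001, weight = 3.
  m = 0101 → c = 0011110, weight = 4.
  m = 1101 → c = 1111110, weight = 6.
  m = 0011 → c = 0001000, weight = 1.
  m = 1011 → c = 1101000, weight = 3.
  m = 0111 → c = 1000111, weight = 4.
  m = 1111 → c = 0100111, weight = 4.
Tally weights:
  weight 0: 1 codewords.
  weight 1: 1 codewords.
  weight 2: 1 codewords.
  weight 3: 4 codewords.
  weight 4: 5 codewords.
  weight 5: 3 codewords.
  weight 6: 1 codewords.
Minimum distance d = smallest w > 0 with A_w > 0 = 1.
Sanity: Σ A_w = 16 = 2^4 = 16 ✓.


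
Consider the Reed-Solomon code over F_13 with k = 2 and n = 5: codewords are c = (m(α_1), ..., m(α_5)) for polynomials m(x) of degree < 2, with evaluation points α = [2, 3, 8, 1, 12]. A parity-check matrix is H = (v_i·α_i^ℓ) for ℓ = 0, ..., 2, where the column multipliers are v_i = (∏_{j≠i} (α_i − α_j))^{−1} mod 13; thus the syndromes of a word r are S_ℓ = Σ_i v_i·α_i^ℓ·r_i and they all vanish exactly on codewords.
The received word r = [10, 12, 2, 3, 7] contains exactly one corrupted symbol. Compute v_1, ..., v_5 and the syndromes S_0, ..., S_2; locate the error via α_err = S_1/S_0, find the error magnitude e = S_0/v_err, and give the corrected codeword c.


S = (7, 1, 2), error at position 1, error magnitude e = 9, c = [1, 12, 2, 3, 7].

Step 1: column multipliers v_i = (∏_{j≠i}(α_i − α_j))^{−1} mod 13.
  i = 1 (α = 2): (2−3)(2−8)(2−1)(2−12) = (−1)·(−6)·1·(−10) = −60 ≡ 5, so v_1 = 5^{−1} = 8 (mod 13).
  i = 2 (α = 3): (3−2)(3−8)(3−1)(3−12) = 1·(−5)·2·(−9) = 90 ≡ 12, so v_2 = 12^{−1} = 12 (mod 13).
  i = 3 (α = 8): (8−2)(8−3)(8−1)(8−12) = 6·5·7·(−4) = −840 ≡ 5, so v_3 = 5^{−1} = 8 (mod 13).
  i = 4 (α = 1): (1−2)(1−3)(1−8)(1−12) = (−1)·(−2)·(−7)·(−11) = 154 ≡ 11, so v_4 = 11^{−1} = 6 (mod 13).
  i = 5 (α = 12): (12−2)(12−3)(12−8)(12−1) = 10·9·4·11 = 3960 ≡ 8, so v_5 = 8^{−1} = 5 (mod 13).
  v = [8, 12, 8, 6, 5].
Step 2: syndromes of r = [10, 12, 2, 3, 7] (all sums mod 13).
  S_0 = Σ v_i r_i = 8·10 + 12·12 + 8·2 + 6·3 + 5·7 = 293 ≡ 7.
  S_1 = Σ v_i α_i r_i = 8·2·10 + 12·3·12 + 8·8·2 + 6·1·3 + 5·12·7 = 1158 ≡ 1.
  α_i^2 mod 13 = [4, 9, 12, 1, 1].
  S_2 = Σ v_i α_i^2 r_i = 8·4·10 + 12·9·12 + 8·12·2 + 6·1·3 + 5·1·7 = 1861 ≡ 2.
  S = (7, 1, 2) ≠ 0, so r is not a codeword (an error is present).
Step 3: locate the error. For a single error e at position i, S_ℓ = v_i·e·α_i^ℓ, so α_err = S_1/S_0.
  S_0^{−1} = 7^{−1} = 2 (mod 13), so α_err = 1·2 = 2 ≡ 2 = α_1. Error position i = 1.
  Consistency check: S_2/S_1 = 2·1 = 2 ≡ 2 = α_err ✓ (single-error assumption holds).
Step 4: error magnitude e = S_0/v_1 = S_0·∏_{j≠1}(α_1 − α_j) = 7·5 = 35 ≡ 9 (mod 13).
Step 5: correct position 1: c_1 = r_1 − e = 10 − 9 ≡ 1 (mod 13). Hence c = [1, 12, 2, 3, 7].
  Check: interpolating c through the α_i gives m(x) = 5 + 11·x (degree < 2) with m(α_i) = c_i for every i, so c is indeed a codeword.


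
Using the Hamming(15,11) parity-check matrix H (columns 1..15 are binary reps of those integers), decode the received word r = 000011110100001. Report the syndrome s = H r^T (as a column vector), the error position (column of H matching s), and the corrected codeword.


s = (1, 0, 0, 1)^T, error position = 9, corrected codeword c = 000011111100001

Compute s = H r^T mod 2 one row at a time:
  s_1 = 1 + 0 + 1 + 0 + 0 + 0 + 0 + 1 = 3 ≡ 1 (mod 2).
  s_2 = 0 + 1 + 1 + 1 + 0 + 0 + 0 + 1 = 4 ≡ 0 (mod 2).
  s_3 = 0 + 0 + 1 + 1 + 1 + 0 + 0 + 1 = 4 ≡ 0 (mod 2).
  s_4 = 0 + 0 + 1 + 1 + 0 + 0 + 0 + 1 = 3 ≡ 1 (mod 2).
s = (1, 0, 0, 1)^T — this equals column 9 of H (binary 1001), so error is at position 9.
Correct: flip bit 9 of r = 000011110100001 to get c = 000011111100001.


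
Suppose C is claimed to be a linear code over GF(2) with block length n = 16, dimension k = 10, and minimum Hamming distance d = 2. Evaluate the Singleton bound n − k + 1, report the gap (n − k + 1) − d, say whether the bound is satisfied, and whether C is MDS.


Singleton RHS = n − k + 1 = 7, slack = 5, bound satisfied, not MDS.

Singleton bound: d ≤ n − k + 1.
Here n = 16, k = 10, so n − k + 1 = 7.
Given d = 2, check d ≤ 7: YES.
Slack = (n − k + 1) − d = 5.
The code is NOT MDS (slack = 5 > 0).
Description: the claimed parameters are [16, 10, 2]_2; such a code would be non-MDS.


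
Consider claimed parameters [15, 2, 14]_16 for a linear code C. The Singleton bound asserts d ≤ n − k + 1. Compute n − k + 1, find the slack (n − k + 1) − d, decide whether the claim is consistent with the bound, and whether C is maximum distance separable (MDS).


Singleton RHS = n − k + 1 = 14, slack = 0, bound satisfied, MDS.

Singleton bound: d ≤ n − k + 1.
Here n = 15, k = 2, so n − k + 1 = 14.
Given d = 14, check d ≤ 14: YES.
Slack = (n − k + 1) − d = 0.
The code is MDS (slack = 0).
Description: the claimed parameters are [15, 2, 14]_16; such a code would be MDS (meets Singleton bound).


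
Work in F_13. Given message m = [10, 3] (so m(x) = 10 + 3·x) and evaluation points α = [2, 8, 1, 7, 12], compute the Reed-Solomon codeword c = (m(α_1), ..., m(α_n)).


c = [3, 8, 0, 5, 7]

Message polynomial: m(x) = 10 + 3·x (mod 13).
For each evaluation point α_i, compute m(α_i) mod 13:
  α_1 = 2: Horner steps 3 → 3, so m(2) = 3.
  α_2 = 8: Horner steps 3 → 8, so m(8) = 8.
  α_3 = 1: Horner steps 3 → 0, so m(1) = 0.
  α_4 = 7: Horner steps 3 → 5, so m(7) = 5.
  α_5 = 12: Horner steps 3 → 7, so m(12) = 7.
Codeword c = [3, 8, 0, 5, 7] ∈ F_13^5.


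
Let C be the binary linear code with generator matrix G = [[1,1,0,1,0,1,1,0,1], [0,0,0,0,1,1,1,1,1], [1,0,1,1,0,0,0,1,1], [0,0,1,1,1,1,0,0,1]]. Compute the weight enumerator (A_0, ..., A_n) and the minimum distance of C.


Weight distribution: A_0 = 1, A_3 = 2, A_4 = 3, A_5 = 6, A_6 = 4. Minimum distance d = 3.

Enumerate all 2^4 = 16 messages m ∈ F_2^4.
For each, compute codeword c = mG in F_2^9, then tally its weight.
  m = 0000 → c = 000000000, weight = 0.
  m = 1000 → c = 110101101, weight = 6.
  m = 0100 → c = 000011111, weight = 5.
  m = 1100 → c = 110110010, weight = 5.
  m = 0010 → c = 101100011, weight = 5.
  m = 1010 → c = 011001110, weight = 5.
  m = 0110 → c = 101111100, weight = 6.
  m = 1110 → c = 011010001, weight = 4.
  m = 0001 → c = 001111001, weight = 5.
  m = 1001 → c = 111010100, weight = 5.
  m = 0101 → c = 001100110, weight = 4.
  m = 1101 → c = 111001011, weight = 6.
  m = 0011 → c = 100011010, weight = 4.
  m = 1011 → c = 010110111, weight = 6.
  m = 0111 → c = 100000101, weight = 3.
  m = 1111 → c = 010101000, weight = 3.
Tally weights:
  weight 0: 1 codewords.
  weight 3: 2 codewords.
  weight 4: 3 codewords.
  weight 5: 6 codewords.
  weight 6: 4 codewords.
Minimum distance d = smallest w > 0 with A_w > 0 = 3.
Sanity: Σ A_w = 16 = 2^4 = 16 ✓.


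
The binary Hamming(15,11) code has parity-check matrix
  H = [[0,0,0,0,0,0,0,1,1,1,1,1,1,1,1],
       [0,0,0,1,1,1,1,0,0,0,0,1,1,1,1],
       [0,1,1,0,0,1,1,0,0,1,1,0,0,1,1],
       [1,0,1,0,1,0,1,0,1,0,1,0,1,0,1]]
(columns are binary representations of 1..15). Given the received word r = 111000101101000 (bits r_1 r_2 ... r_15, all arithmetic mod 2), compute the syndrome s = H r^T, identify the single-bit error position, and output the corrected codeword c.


s = (1, 0, 0, 0)^T, error position = 8, corrected codeword c = 111000111101000

Compute s = H r^T mod 2 one row at a time:
  s_1 = 0 + 1 + 1 + 0 + 1 + 0 + 0 + 0 = 3 ≡ 1 (mod 2).
  s_2 = 0 + 0 + 0 + 1 + 1 + 0 + 0 + 0 = 2 ≡ 0 (mod 2).
  s_3 = 1 + 1 + 0 + 1 + 1 + 0 + 0 + 0 = 4 ≡ 0 (mod 2).
  s_4 = 1 + 1 + 0 + 1 + 1 + 0 + 0 + 0 = 4 ≡ 0 (mod 2).
s = (1, 0, 0, 0)^T — this equals column 8 of H (binary 1000), so error is at position 8.
Correct: flip bit 8 of r = 111000101101000 to get c = 111000111101000.


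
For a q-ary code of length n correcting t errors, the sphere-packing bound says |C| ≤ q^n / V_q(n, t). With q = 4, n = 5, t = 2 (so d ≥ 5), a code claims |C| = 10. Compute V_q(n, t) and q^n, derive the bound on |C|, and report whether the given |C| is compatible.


V_q(n, t) = 106, q^n = 1024, Hamming bound = 9, |C| = 10 > bound (violated).

Step 1: Compute V_q(n, t) = Σ_{j=0}^2 C(n, j) (q−1)^j.
  j = 0: C(5,0)·(3)^0 = 1·1 = 1.
  j = 1: C(5,1)·(3)^1 = 5·3 = 15.
  j = 2: C(5,2)·(3)^2 = 10·9 = 90.
  V_q(n, t) = 1 + 15 + 90 = 106.
Step 2: q^n = 4^5 = 1024.
Step 3: Hamming bound ⌊q^n / V_q(n,t)⌋ = ⌊1024/106⌋ = 9.
Step 4: Compare |C| = 10 to 9: violated.
The claimed |C| lies above the Hamming bound, so no 4-ary code of length 5 with d ≥ 5 can have 10 codewords.


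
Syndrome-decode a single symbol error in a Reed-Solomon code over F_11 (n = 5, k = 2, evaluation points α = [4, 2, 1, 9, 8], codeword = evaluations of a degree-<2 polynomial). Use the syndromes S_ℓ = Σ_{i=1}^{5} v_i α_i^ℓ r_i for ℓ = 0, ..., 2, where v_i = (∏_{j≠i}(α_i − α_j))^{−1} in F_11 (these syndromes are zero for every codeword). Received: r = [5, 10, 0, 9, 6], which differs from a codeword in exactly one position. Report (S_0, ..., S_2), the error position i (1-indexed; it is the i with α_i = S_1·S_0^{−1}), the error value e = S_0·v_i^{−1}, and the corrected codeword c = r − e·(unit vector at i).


S = (5, 5, 5), error at position 3, error magnitude e = 4, c = [5, 10, 7, 9, 6].

Step 1: column multipliers v_i = (∏_{j≠i}(α_i − α_j))^{−1} mod 11.
  i = 1 (α = 4): (4−2)(4−1)(4−9)(4−8) = 2·3·(−5)·(−4) = 120 ≡ 10, so v_1 = 10^{−1} = 10 (mod 11).
  i = 2 (α = 2): (2−4)(2−1)(2−9)(2−8) = (−2)·1·(−7)·(−6) = −84 ≡ 4, so v_2 = 4^{−1} = 3 (mod 11).
  i = 3 (α = 1): (1−4)(1−2)(1−9)(1−8) = (−3)·(−1)·(−8)·(−7) = 168 ≡ 3, so v_3 = 3^{−1} = 4 (mod 11).
  i = 4 (α = 9): (9−4)(9−2)(9−1)(9−8) = 5·7·8·1 = 280 ≡ 5, so v_4 = 5^{−1} = 9 (mod 11).
  i = 5 (α = 8): (8−4)(8−2)(8−1)(8−9) = 4·6·7·(−1) = −168 ≡ 8, so v_5 = 8^{−1} = 7 (mod 11).
  v = [10, 3, 4, 9, 7].
Step 2: syndromes of r = [5, 10, 0, 9, 6] (all sums mod 11).
  S_0 = Σ v_i r_i = 10·5 + 3·10 + 4·0 + 9·9 + 7·6 = 203 ≡ 5.
  S_1 = Σ v_i α_i r_i = 10·4·5 + 3·2·10 + 4·1·0 + 9·9·9 + 7·8·6 = 1325 ≡ 5.
  α_i^2 mod 11 = [5, 4, 1, 4, 9].
  S_2 = Σ v_i α_i^2 r_i = 10·5·5 + 3·4·10 + 4·1·0 + 9·4·9 + 7·9·6 = 1072 ≡ 5.
  S = (5, 5, 5) ≠ 0, so r is not a codeword (an error is present).
Step 3: locate the error. For a single error e at position i, S_ℓ = v_i·e·α_i^ℓ, so α_err = S_1/S_0.
  S_0^{−1} = 5^{−1} = 9 (mod 11), so α_err = 5·9 = 45 ≡ 1 = α_3. Error position i = 3.
  Consistency check: S_2/S_1 = 5·9 = 45 ≡ 1 = α_err ✓ (single-error assumption holds).
Step 4: error magnitude e = S_0/v_3 = S_0·∏_{j≠3}(α_3 − α_j) = 5·3 = 15 ≡ 4 (mod 11).
Step 5: correct position 3: c_3 = r_3 − e = 0 − 4 ≡ 7 (mod 11). Hence c = [5, 10, 7, 9, 6].
  Check: interpolating c through the α_i gives m(x) = 4 + 3·x (degree < 2) with m(α_i) = c_i for every i, so c is indeed a codeword.


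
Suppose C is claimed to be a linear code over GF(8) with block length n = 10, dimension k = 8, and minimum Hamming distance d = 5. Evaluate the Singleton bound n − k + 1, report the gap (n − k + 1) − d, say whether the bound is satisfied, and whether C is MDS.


Singleton RHS = n − k + 1 = 3, slack = -2, bound violated (no such code; not MDS).

Singleton bound: d ≤ n − k + 1.
Here n = 10, k = 8, so n − k + 1 = 3.
Given d = 5, check d ≤ 3: NO.
Slack = (n − k + 1) − d = -2.
The slack is negative: d = 5 exceeds n − k + 1 = 3 by 2, so the Singleton bound is violated and no linear [10, 8, 5]_8 code can exist. In particular it is not MDS (MDS requires d = n − k + 1 exactly).
Description: the claimed parameters are [10, 8, 5]_8; such a code would be impossible (violates the Singleton bound).


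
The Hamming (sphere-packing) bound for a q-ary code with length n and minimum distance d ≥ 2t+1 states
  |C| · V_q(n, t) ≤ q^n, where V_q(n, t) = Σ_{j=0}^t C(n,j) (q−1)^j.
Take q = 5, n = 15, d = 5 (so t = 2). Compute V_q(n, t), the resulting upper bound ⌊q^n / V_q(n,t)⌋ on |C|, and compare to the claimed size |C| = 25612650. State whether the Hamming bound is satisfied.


V_q(n, t) = 1741, q^n = 30517578125, Hamming bound = 17528764, |C| = 25612650 > bound (violated).

Step 1: Compute V_q(n, t) = Σ_{j=0}^2 C(n, j) (q−1)^j.
  j = 0: C(15,0)·(4)^0 = 1·1 = 1.
  j = 1: C(15,1)·(4)^1 = 15·4 = 60.
  j = 2: C(15,2)·(4)^2 = 105·16 = 1680.
  V_q(n, t) = 1 + 60 + 1680 = 1741.
Step 2: q^n = 5^15 = 30517578125.
Step 3: Hamming bound ⌊q^n / V_q(n,t)⌋ = ⌊30517578125/1741⌋ = 17528764.
Step 4: Compare |C| = 25612650 to 17528764: violated.
The claimed |C| lies above the Hamming bound, so no 5-ary code of length 15 with d ≥ 5 can have 25612650 codewords.


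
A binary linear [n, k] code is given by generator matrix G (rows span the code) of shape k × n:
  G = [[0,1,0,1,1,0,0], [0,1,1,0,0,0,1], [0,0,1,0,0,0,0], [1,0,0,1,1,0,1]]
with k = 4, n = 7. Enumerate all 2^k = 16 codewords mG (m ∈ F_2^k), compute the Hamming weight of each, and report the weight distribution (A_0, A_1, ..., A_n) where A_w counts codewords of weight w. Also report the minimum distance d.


Weight distribution: A_0 = 1, A_1 = 2, A_2 = 2, A_3 = 4, A_4 = 5, A_5 = 2. Minimum distance d = 1.

Enumerate all 2^4 = 16 messages m ∈ F_2^4.
For each, compute codeword c = mG in F_2^7, then tally its weight.
  m = 0000 → c = 0000000, weight = 0.
  m = 1000 → c = 0101100, weight = 3.
  m = 0100 → c = 0110001, weight = 3.
  m = 1100 → c = 0011101, weight = 4.
  m = 0010 → c = 0010000, weight = 1.
  m = 1010 → c = 0111100, weight = 4.
  m = 0110 → c = 0100001, weight = 2.
  m = 1110 → c = 0001101, weight = 3.
  m = 0001 → c = 1001101, weight = 4.
  m = 1001 → c = 1100001, weight = 3.
  m = 0101 → c = 1111100, weight = 5.
  m = 1101 → c = 1010000, weight = 2.
  m = 0011 → c = 1011101, weight = 5.
  m = 1011 → c = 1110001, weight = 4.
  m = 0111 → c = 1101100, weight = 4.
  m = 1111 → c = 1000000, weight = 1.
Tally weights:
  weight 0: 1 codewords.
  weight 1: 2 codewords.
  weight 2: 2 codewords.
  weight 3: 4 codewords.
  weight 4: 5 codewords.
  weight 5: 2 codewords.
Minimum distance d = smallest w > 0 with A_w > 0 = 1.
Sanity: Σ A_w = 16 = 2^4 = 16 ✓.


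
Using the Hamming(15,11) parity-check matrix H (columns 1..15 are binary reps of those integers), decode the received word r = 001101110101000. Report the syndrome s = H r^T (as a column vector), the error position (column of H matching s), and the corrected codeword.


s = (1, 0, 0, 0)^T, error position = 8, corrected codeword c = 001101100101000

Compute s = H r^T mod 2 one row at a time:
  s_1 = 1 + 0 + 1 + 0 + 1 + 0 + 0 + 0 = 3 ≡ 1 (mod 2).
  s_2 = 1 + 0 + 1 + 1 + 1 + 0 + 0 + 0 = 4 ≡ 0 (mod 2).
  s_3 = 0 + 1 + 1 + 1 + 1 + 0 + 0 + 0 = 4 ≡ 0 (mod 2).
  s_4 = 0 + 1 + 0 + 1 + 0 + 0 + 0 + 0 = 2 ≡ 0 (mod 2).
s = (1, 0, 0, 0)^T — this equals column 8 of H (binary 1000), so error is at position 8.
Correct: flip bit 8 of r = 001101110101000 to get c = 001101100101000.


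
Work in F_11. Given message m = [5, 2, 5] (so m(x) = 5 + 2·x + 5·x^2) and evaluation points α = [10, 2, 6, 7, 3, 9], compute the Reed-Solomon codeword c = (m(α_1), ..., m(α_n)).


c = [8, 7, 10, 0, 1, 10]

Message polynomial: m(x) = 5 + 2·x + 5·x^2 (mod 11).
For each evaluation point α_i, compute m(α_i) mod 11:
  α_1 = 10: Horner steps 5 → 8 → 8, so m(10) = 8.
  α_2 = 2: Horner steps 5 → 1 → 7, so m(2) = 7.
  α_3 = 6: Horner steps 5 → 10 → 10, so m(6) = 10.
  α_4 = 7: Horner steps 5 → 4 → 0, so m(7) = 0.
  α_5 = 3: Horner steps 5 → 6 → 1, so m(3) = 1.
  α_6 = 9: Horner steps 5 → 3 → 10, so m(9) = 10.
Codeword c = [8, 7, 10, 0, 1, 10] ∈ F_11^6.


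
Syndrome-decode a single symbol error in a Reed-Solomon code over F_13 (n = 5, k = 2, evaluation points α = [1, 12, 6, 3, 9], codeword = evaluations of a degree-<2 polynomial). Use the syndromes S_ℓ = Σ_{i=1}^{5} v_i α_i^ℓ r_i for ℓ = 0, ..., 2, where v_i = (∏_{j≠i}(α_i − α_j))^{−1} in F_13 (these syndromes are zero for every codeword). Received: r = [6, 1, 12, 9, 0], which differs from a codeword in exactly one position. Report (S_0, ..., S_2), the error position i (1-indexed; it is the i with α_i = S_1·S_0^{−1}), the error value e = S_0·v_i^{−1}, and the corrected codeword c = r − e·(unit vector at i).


S = (11, 7, 8), error at position 4, error magnitude e = 11, c = [6, 1, 12, 11, 0].

Step 1: column multipliers v_i = (∏_{j≠i}(α_i − α_j))^{−1} mod 13.
  i = 1 (α = 1): (1−12)(1−6)(1−3)(1−9) = (−11)·(−5)·(−2)·(−8) = 880 ≡ 9, so v_1 = 9^{−1} = 3 (mod 13).
  i = 2 (α = 12): (12−1)(12−6)(12−3)(12−9) = 11·6·9·3 = 1782 ≡ 1, so v_2 = 1^{−1} = 1 (mod 13).
  i = 3 (α = 6): (6−1)(6−12)(6−3)(6−9) = 5·(−6)·3·(−3) = 270 ≡ 10, so v_3 = 10^{−1} = 4 (mod 13).
  i = 4 (α = 3): (3−1)(3−12)(3−6)(3−9) = 2·(−9)·(−3)·(−6) = −324 ≡ 1, so v_4 = 1^{−1} = 1 (mod 13).
  i = 5 (α = 9): (9−1)(9−12)(9−6)(9−3) = 8·(−3)·3·6 = −432 ≡ 10, so v_5 = 10^{−1} = 4 (mod 13).
  v = [3, 1, 4, 1, 4].
Step 2: syndromes of r = [6, 1, 12, 9, 0] (all sums mod 13).
  S_0 = Σ v_i r_i = 3·6 + 1·1 + 4·12 + 1·9 + 4·0 = 76 ≡ 11.
  S_1 = Σ v_i α_i r_i = 3·1·6 + 1·12·1 + 4·6·12 + 1·3·9 + 4·9·0 = 345 ≡ 7.
  α_i^2 mod 13 = [1, 1, 10, 9, 3].
  S_2 = Σ v_i α_i^2 r_i = 3·1·6 + 1·1·1 + 4·10·12 + 1·9·9 + 4·3·0 = 580 ≡ 8.
  S = (11, 7, 8) ≠ 0, so r is not a codeword (an error is present).
Step 3: locate the error. For a single error e at position i, S_ℓ = v_i·e·α_i^ℓ, so α_err = S_1/S_0.
  S_0^{−1} = 11^{−1} = 6 (mod 13), so α_err = 7·6 = 42 ≡ 3 = α_4. Error position i = 4.
  Consistency check: S_2/S_1 = 8·2 = 16 ≡ 3 = α_err ✓ (single-error assumption holds).
Step 4: error magnitude e = S_0/v_4 = S_0·∏_{j≠4}(α_4 − α_j) = 11·1 = 11 ≡ 11 (mod 13).
Step 5: correct position 4: c_4 = r_4 − e = 9 − 11 ≡ 11 (mod 13). Hence c = [6, 1, 12, 11, 0].
  Check: interpolating c through the α_i gives m(x) = 10 + 9·x (degree < 2) with m(α_i) = c_i for every i, so c is indeed a codeword.


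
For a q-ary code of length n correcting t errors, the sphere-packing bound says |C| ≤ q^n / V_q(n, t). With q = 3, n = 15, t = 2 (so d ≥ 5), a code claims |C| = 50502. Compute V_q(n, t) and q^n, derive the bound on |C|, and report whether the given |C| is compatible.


V_q(n, t) = 451, q^n = 14348907, Hamming bound = 31815, |C| = 50502 > bound (violated).

Step 1: Compute V_q(n, t) = Σ_{j=0}^2 C(n, j) (q−1)^j.
  j = 0: C(15,0)·(2)^0 = 1·1 = 1.
  j = 1: C(15,1)·(2)^1 = 15·2 = 30.
  j = 2: C(15,2)·(2)^2 = 105·4 = 420.
  V_q(n, t) = 1 + 30 + 420 = 451.
Step 2: q^n = 3^15 = 14348907.
Step 3: Hamming bound ⌊q^n / V_q(n,t)⌋ = ⌊14348907/451⌋ = 31815.
Step 4: Compare |C| = 50502 to 31815: violated.
The claimed |C| lies above the Hamming bound, so no 3-ary code of length 15 with d ≥ 5 can have 50502 codewords.


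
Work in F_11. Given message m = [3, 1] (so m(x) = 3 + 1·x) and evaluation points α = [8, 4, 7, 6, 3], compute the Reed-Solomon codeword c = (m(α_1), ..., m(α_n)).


c = [0, 7, 10, 9, 6]

Message polynomial: m(x) = 3 + 1·x (mod 11).
For each evaluation point α_i, compute m(α_i) mod 11:
  α_1 = 8: Horner steps 1 → 0, so m(8) = 0.
  α_2 = 4: Horner steps 1 → 7, so m(4) = 7.
  α_3 = 7: Horner steps 1 → 10, so m(7) = 10.
  α_4 = 6: Horner steps 1 → 9, so m(6) = 9.
  α_5 = 3: Horner steps 1 → 6, so m(3) = 6.
Codeword c = [0, 7, 10, 9, 6] ∈ F_11^5.


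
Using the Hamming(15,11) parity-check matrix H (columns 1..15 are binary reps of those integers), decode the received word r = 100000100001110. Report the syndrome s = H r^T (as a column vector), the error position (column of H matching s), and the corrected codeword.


s = (1, 0, 0, 1)^T, error position = 9, corrected codeword c = 100000101001110

Compute s = H r^T mod 2 one row at a time:
  s_1 = 0 + 0 + 0 + 0 + 1 + 1 + 1 + 0 = 3 ≡ 1 (mod 2).
  s_2 = 0 + 0 + 0 + 1 + 1 + 1 + 1 + 0 = 4 ≡ 0 (mod 2).
  s_3 = 0 + 0 + 0 + 1 + 0 + 0 + 1 + 0 = 2 ≡ 0 (mod 2).
  s_4 = 1 + 0 + 0 + 1 + 0 + 0 + 1 + 0 = 3 ≡ 1 (mod 2).
s = (1, 0, 0, 1)^T — this equals column 9 of H (binary 1001), so error is at position 9.
Correct: flip bit 9 of r = 100000100001110 to get c = 100000101001110.


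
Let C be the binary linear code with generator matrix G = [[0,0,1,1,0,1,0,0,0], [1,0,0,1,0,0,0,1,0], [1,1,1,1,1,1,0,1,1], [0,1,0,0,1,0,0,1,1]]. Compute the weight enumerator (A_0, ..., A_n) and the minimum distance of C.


Weight distribution: A_0 = 1, A_1 = 1, A_2 = 1, A_3 = 3, A_4 = 4, A_5 = 3, A_6 = 1, A_7 = 1, A_8 = 1. Minimum distance d = 1.

Enumerate all 2^4 = 16 messages m ∈ F_2^4.
For each, compute codeword c = mG in F_2^9, then tally its weight.
  m = 0000 → c = 000000000, weight = 0.
  m = 1000 → c = 001101000, weight = 3.
  m = 0100 → c = 100100010, weight = 3.
  m = 1100 → c = 101001010, weight = 4.
  m = 0010 → c = 111111011, weight = 8.
  m = 1010 → c = 110010011, weight = 5.
  m = 0110 → c = 011011001, weight = 5.
  m = 1110 → c = 010110001, weight = 4.
  m = 0001 → c = 010010011, weight = 4.
  m = 1001 → c = 011111011, weight = 7.
  m = 0101 → c = 110110001, weight = 5.
  m = 1101 → c = 111011001, weight = 6.
  m = 0011 → c = 101101000, weight = 4.
  m = 1011 → c = 100000000, weight = 1.
  m = 0111 → c = 001001010, weight = 3.
  m = 1111 → c = 000100010, weight = 2.
Tally weights:
  weight 0: 1 codewords.
  weight 1: 1 codewords.
  weight 2: 1 codewords.
  weight 3: 3 codewords.
  weight 4: 4 codewords.
  weight 5: 3 codewords.
  weight 6: 1 codewords.
  weight 7: 1 codewords.
  weight 8: 1 codewords.
Minimum distance d = smallest w > 0 with A_w > 0 = 1.
Sanity: Σ A_w = 16 = 2^4 = 16 ✓.


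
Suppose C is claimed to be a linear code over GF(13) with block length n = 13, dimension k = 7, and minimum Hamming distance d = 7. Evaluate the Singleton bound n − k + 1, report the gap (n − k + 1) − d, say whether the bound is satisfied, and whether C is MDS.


Singleton RHS = n − k + 1 = 7, slack = 0, bound satisfied, MDS.

Singleton bound: d ≤ n − k + 1.
Here n = 13, k = 7, so n − k + 1 = 7.
Given d = 7, check d ≤ 7: YES.
Slack = (n − k + 1) − d = 0.
The code is MDS (slack = 0).
Description: the claimed parameters are [13, 7, 7]_13; such a code would be MDS (meets Singleton bound).


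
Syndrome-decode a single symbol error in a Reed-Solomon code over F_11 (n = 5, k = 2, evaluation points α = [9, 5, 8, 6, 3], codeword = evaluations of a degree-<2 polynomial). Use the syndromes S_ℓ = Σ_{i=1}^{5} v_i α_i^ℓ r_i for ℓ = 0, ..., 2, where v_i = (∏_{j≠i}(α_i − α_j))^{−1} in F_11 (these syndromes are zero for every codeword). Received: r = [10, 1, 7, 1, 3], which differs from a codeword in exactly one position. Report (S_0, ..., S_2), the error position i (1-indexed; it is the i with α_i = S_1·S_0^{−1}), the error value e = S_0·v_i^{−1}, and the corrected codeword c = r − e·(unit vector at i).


S = (4, 9, 1), error at position 2, error magnitude e = 3, c = [10, 9, 7, 1, 3].

Step 1: column multipliers v_i = (∏_{j≠i}(α_i − α_j))^{−1} mod 11.
  i = 1 (α = 9): (9−5)(9−8)(9−6)(9−3) = 4·1·3·6 = 72 ≡ 6, so v_1 = 6^{−1} = 2 (mod 11).
  i = 2 (α = 5): (5−9)(5−8)(5−6)(5−3) = (−4)·(−3)·(−1)·2 = −24 ≡ 9, so v_2 = 9^{−1} = 5 (mod 11).
  i = 3 (α = 8): (8−9)(8−5)(8−6)(8−3) = (−1)·3·2·5 = −30 ≡ 3, so v_3 = 3^{−1} = 4 (mod 11).
  i = 4 (α = 6): (6−9)(6−5)(6−8)(6−3) = (−3)·1·(−2)·3 = 18 ≡ 7, so v_4 = 7^{−1} = 8 (mod 11).
  i = 5 (α = 3): (3−9)(3−5)(3−8)(3−6) = (−6)·(−2)·(−5)·(−3) = 180 ≡ 4, so v_5 = 4^{−1} = 3 (mod 11).
  v = [2, 5, 4, 8, 3].
Step 2: syndromes of r = [10, 1, 7, 1, 3] (all sums mod 11).
  S_0 = Σ v_i r_i = 2·10 + 5·1 + 4·7 + 8·1 + 3·3 = 70 ≡ 4.
  S_1 = Σ v_i α_i r_i = 2·9·10 + 5·5·1 + 4·8·7 + 8·6·1 + 3·3·3 = 504 ≡ 9.
  α_i^2 mod 11 = [4, 3, 9, 3, 9].
  S_2 = Σ v_i α_i^2 r_i = 2·4·10 + 5·3·1 + 4·9·7 + 8·3·1 + 3·9·3 = 452 ≡ 1.
  S = (4, 9, 1) ≠ 0, so r is not a codeword (an error is present).
Step 3: locate the error. For a single error e at position i, S_ℓ = v_i·e·α_i^ℓ, so α_err = S_1/S_0.
  S_0^{−1} = 4^{−1} = 3 (mod 11), so α_err = 9·3 = 27 ≡ 5 = α_2. Error position i = 2.
  Consistency check: S_2/S_1 = 1·5 = 5 ≡ 5 = α_err ✓ (single-error assumption holds).
Step 4: error magnitude e = S_0/v_2 = S_0·∏_{j≠2}(α_2 − α_j) = 4·9 = 36 ≡ 3 (mod 11).
Step 5: correct position 2: c_2 = r_2 − e = 1 − 3 ≡ 9 (mod 11). Hence c = [10, 9, 7, 1, 3].
  Check: interpolating c through the α_i gives m(x) = 5 + 3·x (degree < 2) with m(α_i) = c_i for every i, so c is indeed a codeword.


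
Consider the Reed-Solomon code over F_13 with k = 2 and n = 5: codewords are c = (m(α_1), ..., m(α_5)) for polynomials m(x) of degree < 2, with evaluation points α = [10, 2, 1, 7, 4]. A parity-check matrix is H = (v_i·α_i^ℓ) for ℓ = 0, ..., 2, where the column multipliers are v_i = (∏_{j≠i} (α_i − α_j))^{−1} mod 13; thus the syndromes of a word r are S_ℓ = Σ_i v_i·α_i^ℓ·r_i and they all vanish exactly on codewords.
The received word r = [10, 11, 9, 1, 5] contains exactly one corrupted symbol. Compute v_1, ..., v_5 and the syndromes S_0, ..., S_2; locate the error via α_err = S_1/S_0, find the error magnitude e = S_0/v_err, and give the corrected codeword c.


S = (7, 1, 2), error at position 2, error magnitude e = 12, c = [10, 12, 9, 1, 5].

Step 1: column multipliers v_i = (∏_{j≠i}(α_i − α_j))^{−1} mod 13.
  i = 1 (α = 10): (10−2)(10−1)(10−7)(10−4) = 8·9·3·6 = 1296 ≡ 9, so v_1 = 9^{−1} = 3 (mod 13).
  i = 2 (α = 2): (2−10)(2−1)(2−7)(2−4) = (−8)·1·(−5)·(−2) = −80 ≡ 11, so v_2 = 11^{−1} = 6 (mod 13).
  i = 3 (α = 1): (1−10)(1−2)(1−7)(1−4) = (−9)·(−1)·(−6)·(−3) = 162 ≡ 6, so v_3 = 6^{−1} = 11 (mod 13).
  i = 4 (α = 7): (7−10)(7−2)(7−1)(7−4) = (−3)·5·6·3 = −270 ≡ 3, so v_4 = 3^{−1} = 9 (mod 13).
  i = 5 (α = 4): (4−10)(4−2)(4−1)(4−7) = (−6)·2·3·(−3) = 108 ≡ 4, so v_5 = 4^{−1} = 10 (mod 13).
  v = [3, 6, 11, 9, 10].
Step 2: syndromes of r = [10, 11, 9, 1, 5] (all sums mod 13).
  S_0 = Σ v_i r_i = 3·10 + 6·11 + 11·9 + 9·1 + 10·5 = 254 ≡ 7.
  S_1 = Σ v_i α_i r_i = 3·10·10 + 6·2·11 + 11·1·9 + 9·7·1 + 10·4·5 = 794 ≡ 1.
  α_i^2 mod 13 = [9, 4, 1, 10, 3].
  S_2 = Σ v_i α_i^2 r_i = 3·9·10 + 6·4·11 + 11·1·9 + 9·10·1 + 10·3·5 = 873 ≡ 2.
  S = (7, 1, 2) ≠ 0, so r is not a codeword (an error is present).
Step 3: locate the error. For a single error e at position i, S_ℓ = v_i·e·α_i^ℓ, so α_err = S_1/S_0.
  S_0^{−1} = 7^{−1} = 2 (mod 13), so α_err = 1·2 = 2 ≡ 2 = α_2. Error position i = 2.
  Consistency check: S_2/S_1 = 2·1 = 2 ≡ 2 = α_err ✓ (single-error assumption holds).
Step 4: error magnitude e = S_0/v_2 = S_0·∏_{j≠2}(α_2 − α_j) = 7·11 = 77 ≡ 12 (mod 13).
Step 5: correct position 2: c_2 = r_2 − e = 11 − 12 ≡ 12 (mod 13). Hence c = [10, 12, 9, 1, 5].
  Check: interpolating c through the α_i gives m(x) = 6 + 3·x (degree < 2) with m(α_i) = c_i for every i, so c is indeed a codeword.


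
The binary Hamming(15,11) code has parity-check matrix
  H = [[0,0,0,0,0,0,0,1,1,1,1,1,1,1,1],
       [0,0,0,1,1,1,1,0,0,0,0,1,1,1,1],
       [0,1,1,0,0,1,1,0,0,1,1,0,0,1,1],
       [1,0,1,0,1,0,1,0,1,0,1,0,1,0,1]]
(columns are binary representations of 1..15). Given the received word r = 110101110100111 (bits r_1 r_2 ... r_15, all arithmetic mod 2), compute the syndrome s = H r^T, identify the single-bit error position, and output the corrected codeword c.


s = (1, 0, 0, 0)^T, error position = 8, corrected codeword c = 110101100100111

Compute s = H r^T mod 2 one row at a time:
  s_1 = 1 + 0 + 1 + 0 + 0 + 1 + 1 + 1 = 5 ≡ 1 (mod 2).
  s_2 = 1 + 0 + 1 + 1 + 0 + 1 + 1 + 1 = 6 ≡ 0 (mod 2).
  s_3 = 1 + 0 + 1 + 1 + 1 + 0 + 1 + 1 = 6 ≡ 0 (mod 2).
  s_4 = 1 + 0 + 0 + 1 + 0 + 0 + 1 + 1 = 4 ≡ 0 (mod 2).
s = (1, 0, 0, 0)^T — this equals column 8 of H (binary 1000), so error is at position 8.
Correct: flip bit 8 of r = 110101110100111 to get c = 110101100100111.


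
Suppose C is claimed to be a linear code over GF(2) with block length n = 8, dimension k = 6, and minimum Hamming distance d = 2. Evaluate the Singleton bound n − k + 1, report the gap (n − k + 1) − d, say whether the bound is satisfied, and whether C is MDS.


Singleton RHS = n − k + 1 = 3, slack = 1, bound satisfied, not MDS.

Singleton bound: d ≤ n − k + 1.
Here n = 8, k = 6, so n − k + 1 = 3.
Given d = 2, check d ≤ 3: YES.
Slack = (n − k + 1) − d = 1.
The code is NOT MDS (slack = 1 > 0).
Description: the claimed parameters are [8, 6, 2]_2; such a code would be non-MDS.


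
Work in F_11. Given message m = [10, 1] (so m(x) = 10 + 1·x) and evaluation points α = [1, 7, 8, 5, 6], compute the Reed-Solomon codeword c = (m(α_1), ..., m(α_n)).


c = [0, 6, 7, 4, 5]

Message polynomial: m(x) = 10 + 1·x (mod 11).
For each evaluation point α_i, compute m(α_i) mod 11:
  α_1 = 1: Horner steps 1 → 0, so m(1) = 0.
  α_2 = 7: Horner steps 1 → 6, so m(7) = 6.
  α_3 = 8: Horner steps 1 → 7, so m(8) = 7.
  α_4 = 5: Horner steps 1 → 4, so m(5) = 4.
  α_5 = 6: Horner steps 1 → 5, so m(6) = 5.
Codeword c = [0, 6, 7, 4, 5] ∈ F_11^5.


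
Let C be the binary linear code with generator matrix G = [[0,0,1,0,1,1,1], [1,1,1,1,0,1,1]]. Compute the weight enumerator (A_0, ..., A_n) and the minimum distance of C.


Weight distribution: A_0 = 1, A_4 = 2, A_6 = 1. Minimum distance d = 4.

Enumerate all 2^2 = 4 messages m ∈ F_2^2.
For each, compute codeword c = mG in F_2^7, then tally its weight.
  m = 00 → c = 0000000, weight = 0.
  m = 10 → c = 0010111, weight = 4.
  m = 01 → c = 1111011, weight = 6.
  m = 11 → c = 1101100, weight = 4.
Tally weights:
  weight 0: 1 codewords.
  weight 4: 2 codewords.
  weight 6: 1 codewords.
Minimum distance d = smallest w > 0 with A_w > 0 = 4.
Sanity: Σ A_w = 4 = 2^2 = 4 ✓.


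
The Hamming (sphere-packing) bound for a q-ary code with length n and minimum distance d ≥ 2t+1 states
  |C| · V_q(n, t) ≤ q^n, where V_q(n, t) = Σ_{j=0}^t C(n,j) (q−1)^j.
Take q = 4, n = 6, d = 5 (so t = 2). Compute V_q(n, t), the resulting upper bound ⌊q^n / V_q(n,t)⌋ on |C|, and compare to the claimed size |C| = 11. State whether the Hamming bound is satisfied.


V_q(n, t) = 154, q^n = 4096, Hamming bound = 26, |C| = 11 ≤ bound (satisfied).

Step 1: Compute V_q(n, t) = Σ_{j=0}^2 C(n, j) (q−1)^j.
  j = 0: C(6,0)·(3)^0 = 1·1 = 1.
  j = 1: C(6,1)·(3)^1 = 6·3 = 18.
  j = 2: C(6,2)·(3)^2 = 15·9 = 135.
  V_q(n, t) = 1 + 18 + 135 = 154.
Step 2: q^n = 4^6 = 4096.
Step 3: Hamming bound ⌊q^n / V_q(n,t)⌋ = ⌊4096/154⌋ = 26.
Step 4: Compare |C| = 11 to 26: satisfied.
The claimed |C| lies below the Hamming bound.


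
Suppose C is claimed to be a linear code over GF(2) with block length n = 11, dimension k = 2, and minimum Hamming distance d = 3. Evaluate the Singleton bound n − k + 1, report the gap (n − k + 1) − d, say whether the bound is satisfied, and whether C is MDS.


Singleton RHS = n − k + 1 = 10, slack = 7, bound satisfied, not MDS.

Singleton bound: d ≤ n − k + 1.
Here n = 11, k = 2, so n − k + 1 = 10.
Given d = 3, check d ≤ 10: YES.
Slack = (n − k + 1) − d = 7.
The code is NOT MDS (slack = 7 > 0).
Description: the claimed parameters are [11, 2, 3]_2; such a code would be non-MDS.


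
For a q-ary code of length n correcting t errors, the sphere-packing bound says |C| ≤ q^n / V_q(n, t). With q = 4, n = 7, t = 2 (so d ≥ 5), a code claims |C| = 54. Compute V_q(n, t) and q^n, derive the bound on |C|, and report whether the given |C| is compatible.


V_q(n, t) = 211, q^n = 16384, Hamming bound = 77, |C| = 54 ≤ bound (satisfied).

Step 1: Compute V_q(n, t) = Σ_{j=0}^2 C(n, j) (q−1)^j.
  j = 0: C(7,0)·(3)^0 = 1·1 = 1.
  j = 1: C(7,1)·(3)^1 = 7·3 = 21.
  j = 2: C(7,2)·(3)^2 = 21·9 = 189.
  V_q(n, t) = 1 + 21 + 189 = 211.
Step 2: q^n = 4^7 = 16384.
Step 3: Hamming bound ⌊q^n / V_q(n,t)⌋ = ⌊16384/211⌋ = 77.
Step 4: Compare |C| = 54 to 77: satisfied.
The claimed |C| lies below the Hamming bound.


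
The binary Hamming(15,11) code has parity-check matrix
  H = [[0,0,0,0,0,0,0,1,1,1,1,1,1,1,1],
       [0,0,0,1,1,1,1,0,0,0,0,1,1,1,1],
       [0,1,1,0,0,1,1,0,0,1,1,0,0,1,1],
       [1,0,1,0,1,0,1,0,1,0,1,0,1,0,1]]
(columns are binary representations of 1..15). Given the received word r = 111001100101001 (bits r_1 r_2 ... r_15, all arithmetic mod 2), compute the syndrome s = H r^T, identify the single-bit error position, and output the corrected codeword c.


s = (1, 0, 0, 0)^T, error position = 8, corrected codeword c = 111001110101001

Compute s = H r^T mod 2 one row at a time:
  s_1 = 0 + 0 + 1 + 0 + 1 + 0 + 0 + 1 = 3 ≡ 1 (mod 2).
  s_2 = 0 + 0 + 1 + 1 + 1 + 0 + 0 + 1 = 4 ≡ 0 (mod 2).
  s_3 = 1 + 1 + 1 + 1 + 1 + 0 + 0 + 1 = 6 ≡ 0 (mod 2).
  s_4 = 1 + 1 + 0 + 1 + 0 + 0 + 0 + 1 = 4 ≡ 0 (mod 2).
s = (1, 0, 0, 0)^T — this equals column 8 of H (binary 1000), so error is at position 8.
Correct: flip bit 8 of r = 111001100101001 to get c = 111001110101001.


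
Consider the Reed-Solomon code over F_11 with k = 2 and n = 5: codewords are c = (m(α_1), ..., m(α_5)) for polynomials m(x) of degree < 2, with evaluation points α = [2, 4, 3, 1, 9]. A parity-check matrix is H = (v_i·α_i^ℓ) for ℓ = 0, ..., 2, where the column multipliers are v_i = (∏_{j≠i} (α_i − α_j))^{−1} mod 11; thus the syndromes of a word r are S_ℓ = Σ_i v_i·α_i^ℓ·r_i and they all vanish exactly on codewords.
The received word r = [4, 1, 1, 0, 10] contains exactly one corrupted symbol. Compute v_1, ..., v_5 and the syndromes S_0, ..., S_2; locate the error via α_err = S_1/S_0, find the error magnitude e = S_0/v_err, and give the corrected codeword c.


S = (4, 1, 3), error at position 3, error magnitude e = 4, c = [4, 1, 8, 0, 10].

Step 1: column multipliers v_i = (∏_{j≠i}(α_i − α_j))^{−1} mod 11.
  i = 1 (α = 2): (2−4)(2−3)(2−1)(2−9) = (−2)·(−1)·1·(−7) = −14 ≡ 8, so v_1 = 8^{−1} = 7 (mod 11).
  i = 2 (α = 4): (4−2)(4−3)(4−1)(4−9) = 2·1·3·(−5) = −30 ≡ 3, so v_2 = 3^{−1} = 4 (mod 11).
  i = 3 (α = 3): (3−2)(3−4)(3−1)(3−9) = 1·(−1)·2·(−6) = 12 ≡ 1, so v_3 = 1^{−1} = 1 (mod 11).
  i = 4 (α = 1): (1−2)(1−4)(1−3)(1−9) = (−1)·(−3)·(−2)·(−8) = 48 ≡ 4, so v_4 = 4^{−1} = 3 (mod 11).
  i = 5 (α = 9): (9−2)(9−4)(9−3)(9−1) = 7·5·6·8 = 1680 ≡ 8, so v_5 = 8^{−1} = 7 (mod 11).
  v = [7, 4, 1, 3, 7].
Step 2: syndromes of r = [4, 1, 1, 0, 10] (all sums mod 11).
  S_0 = Σ v_i r_i = 7·4 + 4·1 + 1·1 + 3·0 + 7·10 = 103 ≡ 4.
  S_1 = Σ v_i α_i r_i = 7·2·4 + 4·4·1 + 1·3·1 + 3·1·0 + 7·9·10 = 705 ≡ 1.
  α_i^2 mod 11 = [4, 5, 9, 1, 4].
  S_2 = Σ v_i α_i^2 r_i = 7·4·4 + 4·5·1 + 1·9·1 + 3·1·0 + 7·4·10 = 421 ≡ 3.
  S = (4, 1, 3) ≠ 0, so r is not a codeword (an error is present).
Step 3: locate the error. For a single error e at position i, S_ℓ = v_i·e·α_i^ℓ, so α_err = S_1/S_0.
  S_0^{−1} = 4^{−1} = 3 (mod 11), so α_err = 1·3 = 3 ≡ 3 = α_3. Error position i = 3.
  Consistency check: S_2/S_1 = 3·1 = 3 ≡ 3 = α_err ✓ (single-error assumption holds).
Step 4: error magnitude e = S_0/v_3 = S_0·∏_{j≠3}(α_3 − α_j) = 4·1 = 4 ≡ 4 (mod 11).
Step 5: correct position 3: c_3 = r_3 − e = 1 − 4 ≡ 8 (mod 11). Hence c = [4, 1, 8, 0, 10].
  Check: interpolating c through the α_i gives m(x) = 7 + 4·x (degree < 2) with m(α_i) = c_i for every i, so c is indeed a codeword.


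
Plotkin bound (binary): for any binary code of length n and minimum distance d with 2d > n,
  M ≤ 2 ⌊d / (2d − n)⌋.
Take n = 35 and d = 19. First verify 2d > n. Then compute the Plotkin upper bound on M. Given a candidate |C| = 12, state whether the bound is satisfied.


Plotkin bound M ≤ 12; given |C| = 12 ≤ bound (satisfied).

Check applicability: 2d = 38, n = 35.
2d − n = 3 > 0, so Plotkin applies.
Compute d/(2d−n) = 19/3 ≈ 6.3333.
⌊d/(2d−n)⌋ = 6.
Plotkin bound: M ≤ 2·6 = 12.
Given |C| = 12, check: satisfied.
This |C| is at the Plotkin bound.


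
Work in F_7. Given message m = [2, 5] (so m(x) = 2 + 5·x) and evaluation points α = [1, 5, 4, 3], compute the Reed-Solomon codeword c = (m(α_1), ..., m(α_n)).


c = [0, 6, 1, 3]

Message polynomial: m(x) = 2 + 5·x (mod 7).
For each evaluation point α_i, compute m(α_i) mod 7:
  α_1 = 1: Horner steps 5 → 0, so m(1) = 0.
  α_2 = 5: Horner steps 5 → 6, so m(5) = 6.
  α_3 = 4: Horner steps 5 → 1, so m(4) = 1.
  α_4 = 3: Horner steps 5 → 3, so m(3) = 3.
Codeword c = [0, 6, 1, 3] ∈ F_7^4.


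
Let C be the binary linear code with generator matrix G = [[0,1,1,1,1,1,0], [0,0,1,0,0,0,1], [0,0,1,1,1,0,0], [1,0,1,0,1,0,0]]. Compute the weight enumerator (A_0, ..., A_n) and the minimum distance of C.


Weight distribution: A_0 = 1, A_2 = 3, A_3 = 4, A_4 = 3, A_5 = 4, A_6 = 1. Minimum distance d = 2.

Enumerate all 2^4 = 16 messages m ∈ F_2^4.
For each, compute codeword c = mG in F_2^7, then tally its weight.
  m = 0000 → c = 0000000, weight = 0.
  m = 1000 → c = 0111110, weight = 5.
  m = 0100 → c = 0010001, weight = 2.
  m = 1100 → c = 0101111, weight = 5.
  m = 0010 → c = 0011100, weight = 3.
  m = 1010 → c = 0100010, weight = 2.
  m = 0110 → c = 0001101, weight = 3.
  m = 1110 → c = 0110011, weight = 4.
  m = 0001 → c = 1010100, weight = 3.
  m = 1001 → c = 1101010, weight = 4.
  m = 0101 → c = 1000101, weight = 3.
  m = 1101 → c = 1111011, weight = 6.
  m = 0011 → c = 1001000, weight = 2.
  m = 1011 → c = 1110110, weight = 5.
  m = 0111 → c = 1011001, weight = 4.
  m = 1111 → c = 1100111, weight = 5.
Tally weights:
  weight 0: 1 codewords.
  weight 2: 3 codewords.
  weight 3: 4 codewords.
  weight 4: 3 codewords.
  weight 5: 4 codewords.
  weight 6: 1 codewords.
Minimum distance d = smallest w > 0 with A_w > 0 = 2.
Sanity: Σ A_w = 16 = 2^4 = 16 ✓.
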